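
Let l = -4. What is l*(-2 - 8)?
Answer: 40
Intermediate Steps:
l*(-2 - 8) = -4*(-2 - 8) = -4*(-10) = 40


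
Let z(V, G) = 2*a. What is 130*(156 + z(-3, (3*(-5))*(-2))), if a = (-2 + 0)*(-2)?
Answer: 21320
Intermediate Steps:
a = 4 (a = -2*(-2) = 4)
z(V, G) = 8 (z(V, G) = 2*4 = 8)
130*(156 + z(-3, (3*(-5))*(-2))) = 130*(156 + 8) = 130*164 = 21320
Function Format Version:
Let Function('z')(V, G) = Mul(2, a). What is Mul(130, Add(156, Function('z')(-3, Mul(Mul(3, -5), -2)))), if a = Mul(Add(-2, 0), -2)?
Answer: 21320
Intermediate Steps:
a = 4 (a = Mul(-2, -2) = 4)
Function('z')(V, G) = 8 (Function('z')(V, G) = Mul(2, 4) = 8)
Mul(130, Add(156, Function('z')(-3, Mul(Mul(3, -5), -2)))) = Mul(130, Add(156, 8)) = Mul(130, 164) = 21320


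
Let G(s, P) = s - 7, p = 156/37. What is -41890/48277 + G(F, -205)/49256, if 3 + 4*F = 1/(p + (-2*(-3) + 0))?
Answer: -3120324689717/3595433050944 ≈ -0.86786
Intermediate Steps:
p = 156/37 (p = 156*(1/37) = 156/37 ≈ 4.2162)
F = -1097/1512 (F = -¾ + 1/(4*(156/37 + (-2*(-3) + 0))) = -¾ + 1/(4*(156/37 + (6 + 0))) = -¾ + 1/(4*(156/37 + 6)) = -¾ + 1/(4*(378/37)) = -¾ + (¼)*(37/378) = -¾ + 37/1512 = -1097/1512 ≈ -0.72553)
G(s, P) = -7 + s
-41890/48277 + G(F, -205)/49256 = -41890/48277 + (-7 - 1097/1512)/49256 = -41890*1/48277 - 11681/1512*1/49256 = -41890/48277 - 11681/74475072 = -3120324689717/3595433050944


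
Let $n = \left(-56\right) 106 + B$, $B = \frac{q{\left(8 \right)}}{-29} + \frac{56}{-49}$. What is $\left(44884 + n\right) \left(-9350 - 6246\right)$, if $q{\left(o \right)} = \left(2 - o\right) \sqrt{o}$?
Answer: $-607415184 - \frac{187152 \sqrt{2}}{29} \approx -6.0742 \cdot 10^{8}$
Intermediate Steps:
$q{\left(o \right)} = \sqrt{o} \left(2 - o\right)$
$B = - \frac{8}{7} + \frac{12 \sqrt{2}}{29}$ ($B = \frac{\sqrt{8} \left(2 - 8\right)}{-29} + \frac{56}{-49} = 2 \sqrt{2} \left(2 - 8\right) \left(- \frac{1}{29}\right) + 56 \left(- \frac{1}{49}\right) = 2 \sqrt{2} \left(-6\right) \left(- \frac{1}{29}\right) - \frac{8}{7} = - 12 \sqrt{2} \left(- \frac{1}{29}\right) - \frac{8}{7} = \frac{12 \sqrt{2}}{29} - \frac{8}{7} = - \frac{8}{7} + \frac{12 \sqrt{2}}{29} \approx -0.55766$)
$n = - \frac{41560}{7} + \frac{12 \sqrt{2}}{29}$ ($n = \left(-56\right) 106 - \left(\frac{8}{7} - \frac{12 \sqrt{2}}{29}\right) = -5936 - \left(\frac{8}{7} - \frac{12 \sqrt{2}}{29}\right) = - \frac{41560}{7} + \frac{12 \sqrt{2}}{29} \approx -5936.6$)
$\left(44884 + n\right) \left(-9350 - 6246\right) = \left(44884 - \left(\frac{41560}{7} - \frac{12 \sqrt{2}}{29}\right)\right) \left(-9350 - 6246\right) = \left(\frac{272628}{7} + \frac{12 \sqrt{2}}{29}\right) \left(-15596\right) = -607415184 - \frac{187152 \sqrt{2}}{29}$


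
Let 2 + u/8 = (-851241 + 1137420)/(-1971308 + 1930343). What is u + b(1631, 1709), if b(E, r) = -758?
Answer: -11332114/13655 ≈ -829.89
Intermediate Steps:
u = -981624/13655 (u = -16 + 8*((-851241 + 1137420)/(-1971308 + 1930343)) = -16 + 8*(286179/(-40965)) = -16 + 8*(286179*(-1/40965)) = -16 + 8*(-95393/13655) = -16 - 763144/13655 = -981624/13655 ≈ -71.887)
u + b(1631, 1709) = -981624/13655 - 758 = -11332114/13655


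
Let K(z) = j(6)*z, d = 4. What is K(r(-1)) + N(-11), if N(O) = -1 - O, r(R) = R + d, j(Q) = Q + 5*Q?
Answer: 118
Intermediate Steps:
j(Q) = 6*Q
r(R) = 4 + R (r(R) = R + 4 = 4 + R)
K(z) = 36*z (K(z) = (6*6)*z = 36*z)
K(r(-1)) + N(-11) = 36*(4 - 1) + (-1 - 1*(-11)) = 36*3 + (-1 + 11) = 108 + 10 = 118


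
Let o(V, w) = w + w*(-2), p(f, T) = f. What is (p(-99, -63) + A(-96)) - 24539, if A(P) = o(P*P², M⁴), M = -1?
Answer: -24639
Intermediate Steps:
o(V, w) = -w (o(V, w) = w - 2*w = -w)
A(P) = -1 (A(P) = -1*(-1)⁴ = -1*1 = -1)
(p(-99, -63) + A(-96)) - 24539 = (-99 - 1) - 24539 = -100 - 24539 = -24639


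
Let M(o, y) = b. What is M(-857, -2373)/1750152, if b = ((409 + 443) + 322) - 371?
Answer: 803/1750152 ≈ 0.00045882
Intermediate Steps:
b = 803 (b = (852 + 322) - 371 = 1174 - 371 = 803)
M(o, y) = 803
M(-857, -2373)/1750152 = 803/1750152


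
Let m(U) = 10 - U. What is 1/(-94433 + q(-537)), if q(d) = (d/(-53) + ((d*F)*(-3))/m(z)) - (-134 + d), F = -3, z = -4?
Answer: -742/69820035 ≈ -1.0627e-5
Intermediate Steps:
q(d) = 134 - 279*d/742 (q(d) = (d/(-53) + ((d*(-3))*(-3))/(10 - 1*(-4))) - (-134 + d) = (d*(-1/53) + (-3*d*(-3))/(10 + 4)) + (134 - d) = (-d/53 + (9*d)/14) + (134 - d) = (-d/53 + (9*d)*(1/14)) + (134 - d) = (-d/53 + 9*d/14) + (134 - d) = 463*d/742 + (134 - d) = 134 - 279*d/742)
1/(-94433 + q(-537)) = 1/(-94433 + (134 - 279/742*(-537))) = 1/(-94433 + (134 + 149823/742)) = 1/(-94433 + 249251/742) = 1/(-69820035/742) = -742/69820035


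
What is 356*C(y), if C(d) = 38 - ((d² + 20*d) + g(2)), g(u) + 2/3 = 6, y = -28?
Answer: -204344/3 ≈ -68115.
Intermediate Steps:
g(u) = 16/3 (g(u) = -⅔ + 6 = 16/3)
C(d) = 98/3 - d² - 20*d (C(d) = 38 - ((d² + 20*d) + 16/3) = 38 - (16/3 + d² + 20*d) = 38 + (-16/3 - d² - 20*d) = 98/3 - d² - 20*d)
356*C(y) = 356*(98/3 - 1*(-28)² - 20*(-28)) = 356*(98/3 - 1*784 + 560) = 356*(98/3 - 784 + 560) = 356*(-574/3) = -204344/3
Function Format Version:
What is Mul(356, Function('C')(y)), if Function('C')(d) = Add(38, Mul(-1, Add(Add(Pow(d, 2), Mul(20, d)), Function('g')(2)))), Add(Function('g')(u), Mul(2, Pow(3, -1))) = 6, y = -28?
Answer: Rational(-204344, 3) ≈ -68115.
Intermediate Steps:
Function('g')(u) = Rational(16, 3) (Function('g')(u) = Add(Rational(-2, 3), 6) = Rational(16, 3))
Function('C')(d) = Add(Rational(98, 3), Mul(-1, Pow(d, 2)), Mul(-20, d)) (Function('C')(d) = Add(38, Mul(-1, Add(Add(Pow(d, 2), Mul(20, d)), Rational(16, 3)))) = Add(38, Mul(-1, Add(Rational(16, 3), Pow(d, 2), Mul(20, d)))) = Add(38, Add(Rational(-16, 3), Mul(-1, Pow(d, 2)), Mul(-20, d))) = Add(Rational(98, 3), Mul(-1, Pow(d, 2)), Mul(-20, d)))
Mul(356, Function('C')(y)) = Mul(356, Add(Rational(98, 3), Mul(-1, Pow(-28, 2)), Mul(-20, -28))) = Mul(356, Add(Rational(98, 3), Mul(-1, 784), 560)) = Mul(356, Add(Rational(98, 3), -784, 560)) = Mul(356, Rational(-574, 3)) = Rational(-204344, 3)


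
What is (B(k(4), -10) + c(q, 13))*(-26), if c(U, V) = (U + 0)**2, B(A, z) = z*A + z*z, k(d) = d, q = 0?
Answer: -1560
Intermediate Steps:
B(A, z) = z**2 + A*z (B(A, z) = A*z + z**2 = z**2 + A*z)
c(U, V) = U**2
(B(k(4), -10) + c(q, 13))*(-26) = (-10*(4 - 10) + 0**2)*(-26) = (-10*(-6) + 0)*(-26) = (60 + 0)*(-26) = 60*(-26) = -1560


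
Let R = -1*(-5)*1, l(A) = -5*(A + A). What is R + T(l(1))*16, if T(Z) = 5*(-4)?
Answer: -315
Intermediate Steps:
l(A) = -10*A
T(Z) = -20
R = 5 (R = 5*1 = 5)
R + T(l(1))*16 = 5 - 20*16 = 5 - 320 = -315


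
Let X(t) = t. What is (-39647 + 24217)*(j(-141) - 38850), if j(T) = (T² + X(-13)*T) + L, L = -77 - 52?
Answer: 266398950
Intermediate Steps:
L = -129
j(T) = -129 + T² - 13*T (j(T) = (T² - 13*T) - 129 = -129 + T² - 13*T)
(-39647 + 24217)*(j(-141) - 38850) = (-39647 + 24217)*((-129 + (-141)² - 13*(-141)) - 38850) = -15430*((-129 + 19881 + 1833) - 38850) = -15430*(21585 - 38850) = -15430*(-17265) = 266398950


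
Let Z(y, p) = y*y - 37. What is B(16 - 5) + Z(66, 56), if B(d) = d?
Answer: 4330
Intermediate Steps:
Z(y, p) = -37 + y**2 (Z(y, p) = y**2 - 37 = -37 + y**2)
B(16 - 5) + Z(66, 56) = (16 - 5) + (-37 + 66**2) = 11 + (-37 + 4356) = 11 + 4319 = 4330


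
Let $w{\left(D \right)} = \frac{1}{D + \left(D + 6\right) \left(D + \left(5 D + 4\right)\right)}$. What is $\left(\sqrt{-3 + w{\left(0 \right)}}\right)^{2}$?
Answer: $- \frac{71}{24} \approx -2.9583$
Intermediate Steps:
$w{\left(D \right)} = \frac{1}{D + \left(4 + 6 D\right) \left(6 + D\right)}$ ($w{\left(D \right)} = \frac{1}{D + \left(6 + D\right) \left(D + \left(4 + 5 D\right)\right)} = \frac{1}{D + \left(6 + D\right) \left(4 + 6 D\right)} = \frac{1}{D + \left(4 + 6 D\right) \left(6 + D\right)}$)
$\left(\sqrt{-3 + w{\left(0 \right)}}\right)^{2} = \left(\sqrt{-3 + \frac{1}{24 + 6 \cdot 0^{2} + 41 \cdot 0}}\right)^{2} = \left(\sqrt{-3 + \frac{1}{24 + 6 \cdot 0 + 0}}\right)^{2} = \left(\sqrt{-3 + \frac{1}{24 + 0 + 0}}\right)^{2} = \left(\sqrt{-3 + \frac{1}{24}}\right)^{2} = \left(\sqrt{- \frac{71}{24}}\right)^{2} = \left(\frac{i \sqrt{426}}{12}\right)^{2} = - \frac{71}{24}$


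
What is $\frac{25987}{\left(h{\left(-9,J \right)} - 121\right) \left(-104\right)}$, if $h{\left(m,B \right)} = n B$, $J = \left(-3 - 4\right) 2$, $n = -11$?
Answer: $- \frac{1999}{264} \approx -7.572$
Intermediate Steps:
$J = -14$ ($J = \left(-7\right) 2 = -14$)
$h{\left(m,B \right)} = - 11 B$
$\frac{25987}{\left(h{\left(-9,J \right)} - 121\right) \left(-104\right)} = \frac{25987}{\left(\left(-11\right) \left(-14\right) - 121\right) \left(-104\right)} = \frac{25987}{\left(154 - 121\right) \left(-104\right)} = \frac{25987}{33 \left(-104\right)} = \frac{25987}{-3432} = 25987 \left(- \frac{1}{3432}\right) = - \frac{1999}{264}$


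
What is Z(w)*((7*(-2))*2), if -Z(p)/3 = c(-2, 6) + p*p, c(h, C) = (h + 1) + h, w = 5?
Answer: 1848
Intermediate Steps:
c(h, C) = 1 + 2*h (c(h, C) = (1 + h) + h = 1 + 2*h)
Z(p) = 9 - 3*p**2 (Z(p) = -3*((1 + 2*(-2)) + p*p) = -3*((1 - 4) + p**2) = -3*(-3 + p**2) = 9 - 3*p**2)
Z(w)*((7*(-2))*2) = (9 - 3*5**2)*((7*(-2))*2) = (9 - 3*25)*(-14*2) = (9 - 75)*(-28) = -66*(-28) = 1848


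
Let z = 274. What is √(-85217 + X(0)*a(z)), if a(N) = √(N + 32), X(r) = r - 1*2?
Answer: √(-85217 - 6*√34) ≈ 291.98*I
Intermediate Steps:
X(r) = -2 + r (X(r) = r - 2 = -2 + r)
a(N) = √(32 + N)
√(-85217 + X(0)*a(z)) = √(-85217 + (-2 + 0)*√(32 + 274)) = √(-85217 - 6*√34)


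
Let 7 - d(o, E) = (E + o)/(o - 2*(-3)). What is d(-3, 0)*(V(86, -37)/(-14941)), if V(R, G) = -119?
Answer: 952/14941 ≈ 0.063717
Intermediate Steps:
d(o, E) = 7 - (E + o)/(6 + o) (d(o, E) = 7 - (E + o)/(o - 2*(-3)) = 7 - (E + o)/(o + 6) = 7 - (E + o)/(6 + o))
d(-3, 0)*(V(86, -37)/(-14941)) = ((42 - 1*0 + 6*(-3))/(6 - 3))*(-119/(-14941)) = ((42 + 0 - 18)/3)*(-119*(-1/14941)) = ((⅓)*24)*(119/14941) = 8*(119/14941) = 952/14941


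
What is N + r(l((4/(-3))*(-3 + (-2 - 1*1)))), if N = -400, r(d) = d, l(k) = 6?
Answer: -394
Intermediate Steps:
N + r(l((4/(-3))*(-3 + (-2 - 1*1)))) = -400 + 6 = -394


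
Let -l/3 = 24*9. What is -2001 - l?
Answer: -1353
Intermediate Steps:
l = -648 (l = -72*9 = -3*216 = -648)
-2001 - l = -2001 - 1*(-648) = -2001 + 648 = -1353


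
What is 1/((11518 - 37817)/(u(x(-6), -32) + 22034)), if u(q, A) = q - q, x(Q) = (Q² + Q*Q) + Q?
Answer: -22034/26299 ≈ -0.83783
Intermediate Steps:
x(Q) = Q + 2*Q² (x(Q) = (Q² + Q²) + Q = 2*Q² + Q = Q + 2*Q²)
u(q, A) = 0
1/((11518 - 37817)/(u(x(-6), -32) + 22034)) = 1/((11518 - 37817)/(0 + 22034)) = 1/(-26299/22034) = -22034/26299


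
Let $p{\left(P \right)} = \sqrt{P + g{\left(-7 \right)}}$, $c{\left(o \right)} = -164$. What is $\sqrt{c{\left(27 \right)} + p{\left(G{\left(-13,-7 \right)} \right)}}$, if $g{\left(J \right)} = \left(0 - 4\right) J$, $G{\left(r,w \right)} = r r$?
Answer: $\sqrt{-164 + \sqrt{197}} \approx 12.246 i$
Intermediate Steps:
$G{\left(r,w \right)} = r^{2}$
$g{\left(J \right)} = - 4 J$
$p{\left(P \right)} = \sqrt{28 + P}$ ($p{\left(P \right)} = \sqrt{P - -28} = \sqrt{P + 28} = \sqrt{28 + P}$)
$\sqrt{c{\left(27 \right)} + p{\left(G{\left(-13,-7 \right)} \right)}} = \sqrt{-164 + \sqrt{28 + \left(-13\right)^{2}}} = \sqrt{-164 + \sqrt{28 + 169}} = \sqrt{-164 + \sqrt{197}}$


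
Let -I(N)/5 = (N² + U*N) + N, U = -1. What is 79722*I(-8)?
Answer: -25511040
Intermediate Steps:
I(N) = -5*N² (I(N) = -5*((N² - N) + N) = -5*N²)
79722*I(-8) = 79722*(-5*(-8)²) = 79722*(-5*64) = 79722*(-320) = -25511040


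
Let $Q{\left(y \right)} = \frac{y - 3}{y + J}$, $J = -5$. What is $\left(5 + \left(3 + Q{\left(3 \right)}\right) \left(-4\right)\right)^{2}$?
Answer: $49$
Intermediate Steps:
$Q{\left(y \right)} = \frac{-3 + y}{-5 + y}$ ($Q{\left(y \right)} = \frac{y - 3}{y - 5} = \frac{-3 + y}{-5 + y}$)
$\left(5 + \left(3 + Q{\left(3 \right)}\right) \left(-4\right)\right)^{2} = \left(5 + \left(3 + \frac{-3 + 3}{-5 + 3}\right) \left(-4\right)\right)^{2} = \left(5 + \left(3 + \frac{1}{-2} \cdot 0\right) \left(-4\right)\right)^{2} = \left(5 + \left(3 - 0\right) \left(-4\right)\right)^{2} = \left(5 + \left(3 + 0\right) \left(-4\right)\right)^{2} = \left(5 + 3 \left(-4\right)\right)^{2} = \left(5 - 12\right)^{2} = \left(-7\right)^{2} = 49$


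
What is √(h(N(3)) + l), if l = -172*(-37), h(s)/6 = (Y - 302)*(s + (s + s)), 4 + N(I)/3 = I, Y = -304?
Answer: 4*√2443 ≈ 197.71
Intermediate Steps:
N(I) = -12 + 3*I
h(s) = -10908*s (h(s) = 6*((-304 - 302)*(s + (s + s))) = 6*(-606*(s + 2*s)) = 6*(-1818*s) = -10908*s)
l = 6364
√(h(N(3)) + l) = √(-10908*(-12 + 3*3) + 6364) = √(-10908*(-12 + 9) + 6364) = √(-10908*(-3) + 6364) = √(32724 + 6364) = √39088 = 4*√2443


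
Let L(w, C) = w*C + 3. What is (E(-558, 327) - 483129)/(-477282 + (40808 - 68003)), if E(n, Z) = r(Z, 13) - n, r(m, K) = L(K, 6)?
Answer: 53610/56053 ≈ 0.95642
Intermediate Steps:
L(w, C) = 3 + C*w (L(w, C) = C*w + 3 = 3 + C*w)
r(m, K) = 3 + 6*K
E(n, Z) = 81 - n (E(n, Z) = (3 + 6*13) - n = (3 + 78) - n = 81 - n)
(E(-558, 327) - 483129)/(-477282 + (40808 - 68003)) = ((81 - 1*(-558)) - 483129)/(-477282 + (40808 - 68003)) = ((81 + 558) - 483129)/(-477282 - 27195) = (639 - 483129)/(-504477) = -482490*(-1/504477) = 53610/56053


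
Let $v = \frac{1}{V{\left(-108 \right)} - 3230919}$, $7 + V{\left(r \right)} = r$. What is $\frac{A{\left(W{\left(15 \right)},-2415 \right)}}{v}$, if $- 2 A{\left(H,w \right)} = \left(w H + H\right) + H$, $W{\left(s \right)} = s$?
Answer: $-58473637815$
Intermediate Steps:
$V{\left(r \right)} = -7 + r$
$v = - \frac{1}{3231034}$ ($v = \frac{1}{\left(-7 - 108\right) - 3230919} = \frac{1}{-115 - 3230919} = \frac{1}{-3231034} = - \frac{1}{3231034} \approx -3.095 \cdot 10^{-7}$)
$A{\left(H,w \right)} = - H - \frac{H w}{2}$ ($A{\left(H,w \right)} = - \frac{\left(w H + H\right) + H}{2} = - \frac{\left(H w + H\right) + H}{2} = - \frac{\left(H + H w\right) + H}{2} = - \frac{2 H + H w}{2} = - H - \frac{H w}{2}$)
$\frac{A{\left(W{\left(15 \right)},-2415 \right)}}{v} = \frac{\left(- \frac{1}{2}\right) 15 \left(2 - 2415\right)}{- \frac{1}{3231034}} = \left(- \frac{1}{2}\right) 15 \left(-2413\right) \left(-3231034\right) = \frac{36195}{2} \left(-3231034\right) = -58473637815$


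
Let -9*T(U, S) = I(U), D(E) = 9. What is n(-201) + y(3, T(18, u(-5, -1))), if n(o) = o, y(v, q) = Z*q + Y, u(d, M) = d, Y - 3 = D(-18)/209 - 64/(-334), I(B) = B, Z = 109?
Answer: -14511457/34903 ≈ -415.77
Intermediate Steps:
Y = 112900/34903 (Y = 3 + (9/209 - 64/(-334)) = 3 + (9*(1/209) - 64*(-1/334)) = 3 + (9/209 + 32/167) = 3 + 8191/34903 = 112900/34903 ≈ 3.2347)
T(U, S) = -U/9
y(v, q) = 112900/34903 + 109*q (y(v, q) = 109*q + 112900/34903 = 112900/34903 + 109*q)
n(-201) + y(3, T(18, u(-5, -1))) = -201 + (112900/34903 + 109*(-1/9*18)) = -201 + (112900/34903 + 109*(-2)) = -201 + (112900/34903 - 218) = -201 - 7495954/34903 = -14511457/34903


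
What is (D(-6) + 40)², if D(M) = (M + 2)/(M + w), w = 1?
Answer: 41616/25 ≈ 1664.6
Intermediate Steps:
D(M) = (2 + M)/(1 + M) (D(M) = (M + 2)/(M + 1) = (2 + M)/(1 + M))
(D(-6) + 40)² = ((2 - 6)/(1 - 6) + 40)² = (-4/(-5) + 40)² = (-⅕*(-4) + 40)² = (⅘ + 40)² = (204/5)² = 41616/25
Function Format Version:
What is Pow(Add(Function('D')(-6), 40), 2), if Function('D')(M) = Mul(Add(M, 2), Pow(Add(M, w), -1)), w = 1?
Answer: Rational(41616, 25) ≈ 1664.6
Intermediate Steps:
Function('D')(M) = Mul(Pow(Add(1, M), -1), Add(2, M)) (Function('D')(M) = Mul(Add(M, 2), Pow(Add(M, 1), -1)) = Mul(Add(2, M), Pow(Add(1, M), -1)) = Mul(Pow(Add(1, M), -1), Add(2, M)))
Pow(Add(Function('D')(-6), 40), 2) = Pow(Add(Mul(Pow(Add(1, -6), -1), Add(2, -6)), 40), 2) = Pow(Add(Mul(Pow(-5, -1), -4), 40), 2) = Pow(Add(Mul(Rational(-1, 5), -4), 40), 2) = Pow(Add(Rational(4, 5), 40), 2) = Pow(Rational(204, 5), 2) = Rational(41616, 25)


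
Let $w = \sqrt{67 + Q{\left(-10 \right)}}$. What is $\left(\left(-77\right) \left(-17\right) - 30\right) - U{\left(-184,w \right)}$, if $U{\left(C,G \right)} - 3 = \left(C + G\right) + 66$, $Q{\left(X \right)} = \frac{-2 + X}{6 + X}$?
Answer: $1394 - \sqrt{70} \approx 1385.6$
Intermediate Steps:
$Q{\left(X \right)} = \frac{-2 + X}{6 + X}$
$w = \sqrt{70}$ ($w = \sqrt{67 + \frac{-2 - 10}{6 - 10}} = \sqrt{67 + \frac{1}{-4} \left(-12\right)} = \sqrt{67 - -3} = \sqrt{67 + 3} = \sqrt{70} \approx 8.3666$)
$U{\left(C,G \right)} = 69 + C + G$ ($U{\left(C,G \right)} = 3 + \left(\left(C + G\right) + 66\right) = 3 + \left(66 + C + G\right) = 69 + C + G$)
$\left(\left(-77\right) \left(-17\right) - 30\right) - U{\left(-184,w \right)} = \left(\left(-77\right) \left(-17\right) - 30\right) - \left(69 - 184 + \sqrt{70}\right) = \left(1309 - 30\right) - \left(-115 + \sqrt{70}\right) = 1279 + \left(115 - \sqrt{70}\right) = 1394 - \sqrt{70}$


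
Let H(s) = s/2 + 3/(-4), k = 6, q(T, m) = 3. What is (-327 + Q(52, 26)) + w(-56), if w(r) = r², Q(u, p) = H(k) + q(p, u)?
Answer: 11257/4 ≈ 2814.3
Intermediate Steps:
H(s) = -¾ + s/2 (H(s) = s*(½) + 3*(-¼) = s/2 - ¾ = -¾ + s/2)
Q(u, p) = 21/4 (Q(u, p) = (-¾ + (½)*6) + 3 = (-¾ + 3) + 3 = 9/4 + 3 = 21/4)
(-327 + Q(52, 26)) + w(-56) = (-327 + 21/4) + (-56)² = -1287/4 + 3136 = 11257/4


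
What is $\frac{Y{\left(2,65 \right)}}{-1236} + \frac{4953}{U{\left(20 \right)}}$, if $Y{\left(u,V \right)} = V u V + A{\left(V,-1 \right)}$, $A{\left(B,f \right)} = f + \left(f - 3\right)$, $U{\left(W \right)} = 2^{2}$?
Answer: $\frac{126836}{103} \approx 1231.4$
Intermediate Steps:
$U{\left(W \right)} = 4$
$A{\left(B,f \right)} = -3 + 2 f$ ($A{\left(B,f \right)} = f + \left(f - 3\right) = f + \left(-3 + f\right) = -3 + 2 f$)
$Y{\left(u,V \right)} = -5 + u V^{2}$ ($Y{\left(u,V \right)} = V u V + \left(-3 + 2 \left(-1\right)\right) = u V^{2} - 5 = -5 + u V^{2}$)
$\frac{Y{\left(2,65 \right)}}{-1236} + \frac{4953}{U{\left(20 \right)}} = \frac{-5 + 2 \cdot 65^{2}}{-1236} + \frac{4953}{4} = \left(-5 + 2 \cdot 4225\right) \left(- \frac{1}{1236}\right) + 4953 \cdot \frac{1}{4} = \left(-5 + 8450\right) \left(- \frac{1}{1236}\right) + \frac{4953}{4} = 8445 \left(- \frac{1}{1236}\right) + \frac{4953}{4} = - \frac{2815}{412} + \frac{4953}{4} = \frac{126836}{103}$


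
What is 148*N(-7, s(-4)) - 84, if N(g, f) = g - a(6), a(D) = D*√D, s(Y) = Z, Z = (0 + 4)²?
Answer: -1120 - 888*√6 ≈ -3295.1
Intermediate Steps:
Z = 16 (Z = 4² = 16)
s(Y) = 16
a(D) = D^(3/2)
N(g, f) = g - 6*√6 (N(g, f) = g - 6^(3/2) = g - 6*√6)
148*N(-7, s(-4)) - 84 = 148*(-7 - 6*√6) - 84 = (-1036 - 888*√6) - 84 = -1120 - 888*√6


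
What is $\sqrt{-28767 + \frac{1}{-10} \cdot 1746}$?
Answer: $\frac{2 i \sqrt{180885}}{5} \approx 170.12 i$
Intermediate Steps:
$\sqrt{-28767 + \frac{1}{-10} \cdot 1746} = \sqrt{-28767 - \frac{873}{5}} = \sqrt{- \frac{144708}{5}} = \frac{2 i \sqrt{180885}}{5}$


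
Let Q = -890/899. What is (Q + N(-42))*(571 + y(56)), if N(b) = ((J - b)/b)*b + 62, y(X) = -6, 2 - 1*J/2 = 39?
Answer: 14735200/899 ≈ 16391.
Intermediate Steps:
Q = -890/899 (Q = -890*1/899 = -890/899 ≈ -0.98999)
J = -74 (J = 4 - 2*39 = 4 - 78 = -74)
N(b) = -12 - b (N(b) = ((-74 - b)/b)*b + 62 = (-74 - b) + 62 = -12 - b)
(Q + N(-42))*(571 + y(56)) = (-890/899 + (-12 - 1*(-42)))*(571 - 6) = (-890/899 + (-12 + 42))*565 = (-890/899 + 30)*565 = (26080/899)*565 = 14735200/899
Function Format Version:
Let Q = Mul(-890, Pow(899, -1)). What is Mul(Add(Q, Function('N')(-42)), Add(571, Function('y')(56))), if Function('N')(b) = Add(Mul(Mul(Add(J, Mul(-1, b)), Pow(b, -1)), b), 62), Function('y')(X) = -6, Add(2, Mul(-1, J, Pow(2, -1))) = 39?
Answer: Rational(14735200, 899) ≈ 16391.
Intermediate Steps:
Q = Rational(-890, 899) (Q = Mul(-890, Rational(1, 899)) = Rational(-890, 899) ≈ -0.98999)
J = -74 (J = Add(4, Mul(-2, 39)) = Add(4, -78) = -74)
Function('N')(b) = Add(-12, Mul(-1, b)) (Function('N')(b) = Add(Mul(Mul(Add(-74, Mul(-1, b)), Pow(b, -1)), b), 62) = Add(Mul(Mul(Pow(b, -1), Add(-74, Mul(-1, b))), b), 62) = Add(Add(-74, Mul(-1, b)), 62) = Add(-12, Mul(-1, b)))
Mul(Add(Q, Function('N')(-42)), Add(571, Function('y')(56))) = Mul(Add(Rational(-890, 899), Add(-12, Mul(-1, -42))), Add(571, -6)) = Mul(Add(Rational(-890, 899), Add(-12, 42)), 565) = Mul(Add(Rational(-890, 899), 30), 565) = Mul(Rational(26080, 899), 565) = Rational(14735200, 899)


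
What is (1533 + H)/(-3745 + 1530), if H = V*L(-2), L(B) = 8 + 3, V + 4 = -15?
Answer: -1324/2215 ≈ -0.59774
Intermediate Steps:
V = -19 (V = -4 - 15 = -19)
L(B) = 11
H = -209 (H = -19*11 = -209)
(1533 + H)/(-3745 + 1530) = (1533 - 209)/(-3745 + 1530) = 1324/(-2215) = 1324*(-1/2215) = -1324/2215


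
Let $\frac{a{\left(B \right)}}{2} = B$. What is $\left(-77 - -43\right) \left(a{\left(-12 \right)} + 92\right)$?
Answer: $-2312$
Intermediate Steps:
$a{\left(B \right)} = 2 B$
$\left(-77 - -43\right) \left(a{\left(-12 \right)} + 92\right) = \left(-77 - -43\right) \left(2 \left(-12\right) + 92\right) = \left(-77 + 43\right) \left(-24 + 92\right) = \left(-34\right) 68 = -2312$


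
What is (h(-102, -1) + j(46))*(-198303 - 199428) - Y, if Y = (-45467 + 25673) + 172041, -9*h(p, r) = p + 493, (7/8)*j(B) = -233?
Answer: 2583777814/21 ≈ 1.2304e+8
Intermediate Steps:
j(B) = -1864/7 (j(B) = (8/7)*(-233) = -1864/7)
h(p, r) = -493/9 - p/9 (h(p, r) = -(p + 493)/9 = -(493 + p)/9 = -493/9 - p/9)
Y = 152247 (Y = -19794 + 172041 = 152247)
(h(-102, -1) + j(46))*(-198303 - 199428) - Y = ((-493/9 - ⅑*(-102)) - 1864/7)*(-198303 - 199428) - 1*152247 = ((-493/9 + 34/3) - 1864/7)*(-397731) - 152247 = (-391/9 - 1864/7)*(-397731) - 152247 = -19513/63*(-397731) - 152247 = 2586975001/21 - 152247 = 2583777814/21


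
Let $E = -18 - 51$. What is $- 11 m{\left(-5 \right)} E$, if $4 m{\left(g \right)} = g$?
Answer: $- \frac{3795}{4} \approx -948.75$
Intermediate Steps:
$m{\left(g \right)} = \frac{g}{4}$
$E = -69$ ($E = -18 - 51 = -69$)
$- 11 m{\left(-5 \right)} E = - 11 \cdot \frac{1}{4} \left(-5\right) \left(-69\right) = \left(-11\right) \left(- \frac{5}{4}\right) \left(-69\right) = \frac{55}{4} \left(-69\right) = - \frac{3795}{4}$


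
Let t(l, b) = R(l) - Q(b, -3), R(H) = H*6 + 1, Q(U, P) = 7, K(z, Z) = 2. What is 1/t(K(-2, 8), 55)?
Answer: ⅙ ≈ 0.16667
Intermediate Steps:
R(H) = 1 + 6*H (R(H) = 6*H + 1 = 1 + 6*H)
t(l, b) = -6 + 6*l (t(l, b) = (1 + 6*l) - 1*7 = (1 + 6*l) - 7 = -6 + 6*l)
1/t(K(-2, 8), 55) = 1/(-6 + 6*2) = 1/(-6 + 12) = 1/6 = ⅙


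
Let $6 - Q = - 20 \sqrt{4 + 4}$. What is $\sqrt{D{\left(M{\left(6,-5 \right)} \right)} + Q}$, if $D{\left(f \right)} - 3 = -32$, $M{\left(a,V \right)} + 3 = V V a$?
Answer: $\sqrt{-23 + 40 \sqrt{2}} \approx 5.7938$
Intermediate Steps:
$M{\left(a,V \right)} = -3 + a V^{2}$ ($M{\left(a,V \right)} = -3 + V V a = -3 + V^{2} a = -3 + a V^{2}$)
$D{\left(f \right)} = -29$ ($D{\left(f \right)} = 3 - 32 = -29$)
$Q = 6 + 40 \sqrt{2}$ ($Q = 6 - - 20 \sqrt{4 + 4} = 6 - - 20 \sqrt{8} = 6 - - 20 \cdot 2 \sqrt{2} = 6 - - 40 \sqrt{2} = 6 + 40 \sqrt{2} \approx 62.569$)
$\sqrt{D{\left(M{\left(6,-5 \right)} \right)} + Q} = \sqrt{-29 + \left(6 + 40 \sqrt{2}\right)} = \sqrt{-23 + 40 \sqrt{2}}$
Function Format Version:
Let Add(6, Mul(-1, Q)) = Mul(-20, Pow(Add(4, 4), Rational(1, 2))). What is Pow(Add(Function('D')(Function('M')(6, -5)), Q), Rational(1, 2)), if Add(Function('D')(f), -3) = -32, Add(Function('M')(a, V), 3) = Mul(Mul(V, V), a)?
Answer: Pow(Add(-23, Mul(40, Pow(2, Rational(1, 2)))), Rational(1, 2)) ≈ 5.7938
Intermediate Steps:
Function('M')(a, V) = Add(-3, Mul(a, Pow(V, 2))) (Function('M')(a, V) = Add(-3, Mul(Mul(V, V), a)) = Add(-3, Mul(Pow(V, 2), a)) = Add(-3, Mul(a, Pow(V, 2))))
Function('D')(f) = -29 (Function('D')(f) = Add(3, -32) = -29)
Q = Add(6, Mul(40, Pow(2, Rational(1, 2)))) (Q = Add(6, Mul(-1, Mul(-20, Pow(Add(4, 4), Rational(1, 2))))) = Add(6, Mul(-1, Mul(-20, Pow(8, Rational(1, 2))))) = Add(6, Mul(-1, Mul(-20, Mul(2, Pow(2, Rational(1, 2)))))) = Add(6, Mul(-1, Mul(-40, Pow(2, Rational(1, 2))))) = Add(6, Mul(40, Pow(2, Rational(1, 2)))) ≈ 62.569)
Pow(Add(Function('D')(Function('M')(6, -5)), Q), Rational(1, 2)) = Pow(Add(-29, Add(6, Mul(40, Pow(2, Rational(1, 2))))), Rational(1, 2)) = Pow(Add(-23, Mul(40, Pow(2, Rational(1, 2)))), Rational(1, 2))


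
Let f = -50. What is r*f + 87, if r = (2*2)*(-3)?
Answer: 687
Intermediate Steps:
r = -12 (r = 4*(-3) = -12)
r*f + 87 = -12*(-50) + 87 = 600 + 87 = 687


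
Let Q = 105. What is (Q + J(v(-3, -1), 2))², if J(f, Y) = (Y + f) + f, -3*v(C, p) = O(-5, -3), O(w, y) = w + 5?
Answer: 11449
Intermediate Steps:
O(w, y) = 5 + w
v(C, p) = 0 (v(C, p) = -(5 - 5)/3 = -⅓*0 = 0)
J(f, Y) = Y + 2*f
(Q + J(v(-3, -1), 2))² = (105 + (2 + 2*0))² = (105 + (2 + 0))² = (105 + 2)² = 107² = 11449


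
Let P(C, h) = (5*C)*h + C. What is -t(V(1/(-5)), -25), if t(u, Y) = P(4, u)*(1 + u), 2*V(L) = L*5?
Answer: 3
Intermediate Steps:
P(C, h) = C + 5*C*h (P(C, h) = 5*C*h + C = C + 5*C*h)
V(L) = 5*L/2 (V(L) = (L*5)/2 = (5*L)/2 = 5*L/2)
t(u, Y) = (1 + u)*(4 + 20*u) (t(u, Y) = (4*(1 + 5*u))*(1 + u) = (4 + 20*u)*(1 + u) = (1 + u)*(4 + 20*u))
-t(V(1/(-5)), -25) = -4*(1 + (5/2)/(-5))*(1 + 5*((5/2)/(-5))) = -4*(1 + (5/2)*(-⅕))*(1 + 5*((5/2)*(-⅕))) = -4*(1 - ½)*(1 + 5*(-½)) = -4*(1 - 5/2)/2 = -4*(-3)/(2*2) = -1*(-3) = 3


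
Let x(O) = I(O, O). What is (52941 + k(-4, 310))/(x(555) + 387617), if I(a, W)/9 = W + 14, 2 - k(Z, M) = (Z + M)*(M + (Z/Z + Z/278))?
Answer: -5868385/54590582 ≈ -0.10750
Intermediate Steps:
k(Z, M) = 2 - (M + Z)*(1 + M + Z/278) (k(Z, M) = 2 - (Z + M)*(M + (Z/Z + Z/278)) = 2 - (M + Z)*(M + (1 + Z*(1/278))) = 2 - (M + Z)*(M + (1 + Z/278)) = 2 - (M + Z)*(1 + M + Z/278))
I(a, W) = 126 + 9*W (I(a, W) = 9*(W + 14) = 9*(14 + W) = 126 + 9*W)
x(O) = 126 + 9*O
(52941 + k(-4, 310))/(x(555) + 387617) = (52941 + (2 - 1*310 - 1*(-4) - 1*310² - 1/278*(-4)² - 279/278*310*(-4)))/((126 + 9*555) + 387617) = (52941 + (2 - 310 + 4 - 1*96100 - 1/278*16 + 172980/139))/((126 + 4995) + 387617) = (52941 + (2 - 310 + 4 - 96100 - 8/139 + 172980/139))/(5121 + 387617) = (52941 - 13227184/139)/392738 = -5868385/139*1/392738 = -5868385/54590582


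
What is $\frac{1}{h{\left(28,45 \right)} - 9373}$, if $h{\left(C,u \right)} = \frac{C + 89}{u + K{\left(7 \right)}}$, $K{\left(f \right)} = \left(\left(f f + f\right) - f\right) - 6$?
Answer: $- \frac{88}{824707} \approx -0.0001067$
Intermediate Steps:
$K{\left(f \right)} = -6 + f^{2}$ ($K{\left(f \right)} = \left(\left(f^{2} + f\right) - f\right) - 6 = \left(\left(f + f^{2}\right) - f\right) - 6 = f^{2} - 6 = -6 + f^{2}$)
$h{\left(C,u \right)} = \frac{89 + C}{43 + u}$ ($h{\left(C,u \right)} = \frac{C + 89}{u - \left(6 - 7^{2}\right)} = \frac{89 + C}{u + \left(-6 + 49\right)} = \frac{89 + C}{u + 43} = \frac{89 + C}{43 + u}$)
$\frac{1}{h{\left(28,45 \right)} - 9373} = \frac{1}{\frac{89 + 28}{43 + 45} - 9373} = \frac{1}{\frac{1}{88} \cdot 117 - 9373} = \frac{1}{\frac{117}{88} - 9373} = \frac{1}{- \frac{824707}{88}} = - \frac{88}{824707}$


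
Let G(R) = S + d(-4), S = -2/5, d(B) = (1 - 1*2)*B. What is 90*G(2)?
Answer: 324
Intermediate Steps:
d(B) = -B (d(B) = (1 - 2)*B = -B)
S = -⅖ (S = -2*⅕ = -⅖ ≈ -0.40000)
G(R) = 18/5 (G(R) = -⅖ - 1*(-4) = -⅖ + 4 = 18/5)
90*G(2) = 90*(18/5) = 324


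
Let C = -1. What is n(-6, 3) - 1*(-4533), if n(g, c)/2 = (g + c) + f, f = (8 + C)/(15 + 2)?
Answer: 76973/17 ≈ 4527.8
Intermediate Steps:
f = 7/17 (f = (8 - 1)/(15 + 2) = 7/17 ≈ 0.41176)
n(g, c) = 14/17 + 2*c + 2*g (n(g, c) = 2*((g + c) + 7/17) = 2*((c + g) + 7/17) = 2*(7/17 + c + g) = 14/17 + 2*c + 2*g)
n(-6, 3) - 1*(-4533) = (14/17 + 2*3 + 2*(-6)) - 1*(-4533) = (14/17 + 6 - 12) + 4533 = -88/17 + 4533 = 76973/17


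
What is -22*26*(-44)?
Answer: 25168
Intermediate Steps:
-22*26*(-44) = -572*(-44) = 25168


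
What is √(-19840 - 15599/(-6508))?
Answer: I*√210050777867/3254 ≈ 140.85*I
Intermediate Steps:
√(-19840 - 15599/(-6508)) = √(-19840 - 15599*(-1/6508)) = √(-19840 + 15599/6508) = √(-129103121/6508) = I*√210050777867/3254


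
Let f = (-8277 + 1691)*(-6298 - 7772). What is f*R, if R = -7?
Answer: -648655140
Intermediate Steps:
f = 92665020 (f = -6586*(-14070) = 92665020)
f*R = 92665020*(-7) = -648655140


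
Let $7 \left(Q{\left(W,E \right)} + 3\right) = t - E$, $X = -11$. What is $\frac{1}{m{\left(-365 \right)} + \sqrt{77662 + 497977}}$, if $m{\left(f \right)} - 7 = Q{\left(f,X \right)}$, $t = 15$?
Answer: $- \frac{378}{28203395} + \frac{1519 \sqrt{599}}{28203395} \approx 0.0013048$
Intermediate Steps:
$Q{\left(W,E \right)} = - \frac{6}{7} - \frac{E}{7}$ ($Q{\left(W,E \right)} = -3 + \frac{15 - E}{7} = -3 - \left(- \frac{15}{7} + \frac{E}{7}\right) = - \frac{6}{7} - \frac{E}{7}$)
$m{\left(f \right)} = \frac{54}{7}$ ($m{\left(f \right)} = 7 - - \frac{5}{7} = 7 + \left(- \frac{6}{7} + \frac{11}{7}\right) = 7 + \frac{5}{7} = \frac{54}{7}$)
$\frac{1}{m{\left(-365 \right)} + \sqrt{77662 + 497977}} = \frac{1}{\frac{54}{7} + \sqrt{77662 + 497977}} = \frac{1}{\frac{54}{7} + \sqrt{575639}} = \frac{1}{\frac{54}{7} + 31 \sqrt{599}}$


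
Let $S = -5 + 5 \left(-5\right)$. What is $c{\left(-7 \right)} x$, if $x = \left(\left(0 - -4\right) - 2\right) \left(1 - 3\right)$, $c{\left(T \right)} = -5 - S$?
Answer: $-100$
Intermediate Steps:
$S = -30$ ($S = -5 - 25 = -30$)
$c{\left(T \right)} = 25$ ($c{\left(T \right)} = -5 - -30 = -5 + 30 = 25$)
$x = -4$ ($x = \left(\left(0 + 4\right) - 2\right) \left(-2\right) = \left(4 - 2\right) \left(-2\right) = 2 \left(-2\right) = -4$)
$c{\left(-7 \right)} x = 25 \left(-4\right) = -100$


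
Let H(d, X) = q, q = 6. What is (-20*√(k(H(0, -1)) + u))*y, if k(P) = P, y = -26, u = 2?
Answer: 1040*√2 ≈ 1470.8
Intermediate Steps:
H(d, X) = 6
(-20*√(k(H(0, -1)) + u))*y = -20*√(6 + 2)*(-26) = -40*√2*(-26) = 1040*√2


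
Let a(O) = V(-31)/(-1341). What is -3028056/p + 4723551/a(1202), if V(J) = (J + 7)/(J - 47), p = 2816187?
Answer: -77300263372372415/3754916 ≈ -2.0586e+10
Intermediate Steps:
V(J) = (7 + J)/(-47 + J)
a(O) = -4/17433 (a(O) = ((7 - 31)/(-47 - 31))/(-1341) = (-24/(-78))*(-1/1341) = -1/78*(-24)*(-1/1341) = (4/13)*(-1/1341) = -4/17433)
-3028056/p + 4723551/a(1202) = -3028056/2816187 + 4723551/(-4/17433) = -3028056*1/2816187 + 4723551*(-17433/4) = -1009352/938729 - 82345664583/4 = -77300263372372415/3754916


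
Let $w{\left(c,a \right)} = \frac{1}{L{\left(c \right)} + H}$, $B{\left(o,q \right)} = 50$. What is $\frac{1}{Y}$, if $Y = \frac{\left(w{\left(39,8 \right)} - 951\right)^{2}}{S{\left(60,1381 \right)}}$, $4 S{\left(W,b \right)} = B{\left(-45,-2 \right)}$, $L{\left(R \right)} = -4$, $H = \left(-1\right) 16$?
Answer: $\frac{5000}{361798441} \approx 1.382 \cdot 10^{-5}$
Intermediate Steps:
$H = -16$
$S{\left(W,b \right)} = \frac{25}{2}$ ($S{\left(W,b \right)} = \frac{1}{4} \cdot 50 = \frac{25}{2}$)
$w{\left(c,a \right)} = - \frac{1}{20}$ ($w{\left(c,a \right)} = \frac{1}{-4 - 16} = \frac{1}{-20} = - \frac{1}{20}$)
$Y = \frac{361798441}{5000}$ ($Y = \frac{\left(- \frac{1}{20} - 951\right)^{2}}{\frac{25}{2}} = \left(- \frac{19021}{20}\right)^{2} \cdot \frac{2}{25} = \frac{361798441}{400} \cdot \frac{2}{25} = \frac{361798441}{5000} \approx 72360.0$)
$\frac{1}{Y} = \frac{1}{\frac{361798441}{5000}} = \frac{5000}{361798441}$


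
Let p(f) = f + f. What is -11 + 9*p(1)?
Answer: 7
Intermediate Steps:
p(f) = 2*f
-11 + 9*p(1) = -11 + 9*(2*1) = -11 + 9*2 = -11 + 18 = 7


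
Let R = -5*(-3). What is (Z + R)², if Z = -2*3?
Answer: 81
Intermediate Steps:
R = 15
Z = -6
(Z + R)² = (-6 + 15)² = 9² = 81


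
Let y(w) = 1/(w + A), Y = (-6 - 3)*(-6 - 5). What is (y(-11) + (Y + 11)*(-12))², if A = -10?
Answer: 768453841/441 ≈ 1.7425e+6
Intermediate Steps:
Y = 99 (Y = -9*(-11) = 99)
y(w) = 1/(-10 + w) (y(w) = 1/(w - 10) = 1/(-10 + w))
(y(-11) + (Y + 11)*(-12))² = (1/(-10 - 11) + (99 + 11)*(-12))² = (1/(-21) + 110*(-12))² = (-1/21 - 1320)² = (-27721/21)² = 768453841/441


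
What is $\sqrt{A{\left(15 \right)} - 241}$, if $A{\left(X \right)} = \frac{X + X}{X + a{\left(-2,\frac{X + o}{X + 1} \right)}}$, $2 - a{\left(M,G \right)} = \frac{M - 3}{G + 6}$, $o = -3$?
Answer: $\frac{i \sqrt{54907291}}{479} \approx 15.47 i$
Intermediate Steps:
$a{\left(M,G \right)} = 2 - \frac{-3 + M}{6 + G}$ ($a{\left(M,G \right)} = 2 - \frac{M - 3}{G + 6} = 2 - \frac{-3 + M}{6 + G}$)
$A{\left(X \right)} = \frac{2 X}{X + \frac{17 + \frac{2 \left(-3 + X\right)}{1 + X}}{6 + \frac{-3 + X}{1 + X}}}$ ($A{\left(X \right)} = \frac{X + X}{X + \frac{15 - -2 + 2 \frac{X - 3}{X + 1}}{6 + \frac{X - 3}{X + 1}}} = \frac{2 X}{X + \frac{15 + 2 + 2 \frac{-3 + X}{1 + X}}{6 + \frac{-3 + X}{1 + X}}} = \frac{2 X}{X + \frac{15 + 2 + \frac{2 \left(-3 + X\right)}{1 + X}}{6 + \frac{-3 + X}{1 + X}}} = \frac{2 X}{X + \frac{17 + \frac{2 \left(-3 + X\right)}{1 + X}}{6 + \frac{-3 + X}{1 + X}}}$)
$\sqrt{A{\left(15 \right)} - 241} = \sqrt{2 \cdot 15 \frac{1}{11 + 7 \cdot 15^{2} + 22 \cdot 15} \left(3 + 7 \cdot 15\right) - 241} = \sqrt{2 \cdot 15 \frac{1}{11 + 7 \cdot 225 + 330} \left(3 + 105\right) - 241} = \sqrt{2 \cdot 15 \frac{1}{11 + 1575 + 330} \cdot 108 - 241} = \sqrt{2 \cdot 15 \cdot \frac{1}{1916} \cdot 108 - 241} = \sqrt{\frac{810}{479} - 241} = \sqrt{- \frac{114629}{479}} = \frac{i \sqrt{54907291}}{479}$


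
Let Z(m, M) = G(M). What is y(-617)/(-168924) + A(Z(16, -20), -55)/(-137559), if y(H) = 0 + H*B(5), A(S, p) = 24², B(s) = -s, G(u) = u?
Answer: -173889913/7745672172 ≈ -0.022450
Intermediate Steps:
Z(m, M) = M
A(S, p) = 576
y(H) = -5*H (y(H) = 0 + H*(-1*5) = 0 + H*(-5) = 0 - 5*H = -5*H)
y(-617)/(-168924) + A(Z(16, -20), -55)/(-137559) = -5*(-617)/(-168924) + 576/(-137559) = 3085*(-1/168924) + 576*(-1/137559) = -3085/168924 - 192/45853 = -173889913/7745672172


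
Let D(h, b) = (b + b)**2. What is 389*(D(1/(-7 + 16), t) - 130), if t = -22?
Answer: 702534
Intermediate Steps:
D(h, b) = 4*b**2 (D(h, b) = (2*b)**2 = 4*b**2)
389*(D(1/(-7 + 16), t) - 130) = 389*(4*(-22)**2 - 130) = 389*(4*484 - 130) = 389*(1936 - 130) = 389*1806 = 702534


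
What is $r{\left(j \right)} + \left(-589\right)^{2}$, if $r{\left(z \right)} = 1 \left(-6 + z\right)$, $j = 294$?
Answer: $347209$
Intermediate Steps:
$r{\left(z \right)} = -6 + z$
$r{\left(j \right)} + \left(-589\right)^{2} = \left(-6 + 294\right) + \left(-589\right)^{2} = 288 + 346921 = 347209$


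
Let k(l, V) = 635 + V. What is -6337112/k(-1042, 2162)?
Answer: -6337112/2797 ≈ -2265.7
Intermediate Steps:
-6337112/k(-1042, 2162) = -6337112/(635 + 2162) = -6337112/2797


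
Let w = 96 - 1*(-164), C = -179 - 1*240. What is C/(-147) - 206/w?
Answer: 39329/19110 ≈ 2.0580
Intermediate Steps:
C = -419 (C = -179 - 240 = -419)
w = 260 (w = 96 + 164 = 260)
C/(-147) - 206/w = -419/(-147) - 206/260 = -419*(-1/147) - 206*1/260 = 419/147 - 103/130 = 39329/19110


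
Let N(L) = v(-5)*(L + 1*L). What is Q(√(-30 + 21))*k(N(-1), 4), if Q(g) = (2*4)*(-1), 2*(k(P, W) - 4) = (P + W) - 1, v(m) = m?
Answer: -84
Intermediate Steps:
N(L) = -10*L (N(L) = -5*(L + 1*L) = -5*(L + L) = -10*L)
k(P, W) = 7/2 + P/2 + W/2 (k(P, W) = 4 + ((P + W) - 1)/2 = 4 + (-1 + P + W)/2 = 4 + (-½ + P/2 + W/2) = 7/2 + P/2 + W/2)
Q(g) = -8 (Q(g) = 8*(-1) = -8)
Q(√(-30 + 21))*k(N(-1), 4) = -8*(7/2 + (-10*(-1))/2 + (½)*4) = -8*(7/2 + (½)*10 + 2) = -8*(7/2 + 5 + 2) = -8*21/2 = -84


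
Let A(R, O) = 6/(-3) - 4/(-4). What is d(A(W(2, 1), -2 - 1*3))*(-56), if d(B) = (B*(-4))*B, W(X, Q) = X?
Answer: 224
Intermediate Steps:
A(R, O) = -1 (A(R, O) = 6*(-⅓) - 4*(-¼) = -2 + 1 = -1)
d(B) = -4*B² (d(B) = (-4*B)*B = -4*B²)
d(A(W(2, 1), -2 - 1*3))*(-56) = -4*(-1)²*(-56) = -4*1*(-56) = -4*(-56) = 224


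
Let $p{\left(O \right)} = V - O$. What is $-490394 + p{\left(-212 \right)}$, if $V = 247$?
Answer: $-489935$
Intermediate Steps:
$p{\left(O \right)} = 247 - O$
$-490394 + p{\left(-212 \right)} = -490394 + \left(247 - -212\right) = -490394 + \left(247 + 212\right) = -490394 + 459 = -489935$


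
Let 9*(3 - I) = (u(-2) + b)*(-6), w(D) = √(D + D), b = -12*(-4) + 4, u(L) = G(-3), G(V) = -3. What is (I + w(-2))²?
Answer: 11413/9 + 428*I/3 ≈ 1268.1 + 142.67*I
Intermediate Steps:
u(L) = -3
b = 52 (b = -2*(-24) + 4 = 48 + 4 = 52)
w(D) = √2*√D (w(D) = √(2*D) = √2*√D)
I = 107/3 (I = 3 - (-3 + 52)*(-6)/9 = 3 - 49*(-6)/9 = 3 - ⅑*(-294) = 3 + 98/3 = 107/3 ≈ 35.667)
(I + w(-2))² = (107/3 + √2*√(-2))² = (107/3 + √2*(I*√2))² = (107/3 + 2*I)²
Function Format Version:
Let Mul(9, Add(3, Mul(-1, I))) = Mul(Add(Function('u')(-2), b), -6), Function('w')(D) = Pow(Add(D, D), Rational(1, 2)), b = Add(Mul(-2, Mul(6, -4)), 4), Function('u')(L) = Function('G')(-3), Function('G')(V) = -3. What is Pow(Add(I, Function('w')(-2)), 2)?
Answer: Add(Rational(11413, 9), Mul(Rational(428, 3), I)) ≈ Add(1268.1, Mul(142.67, I))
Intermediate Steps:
Function('u')(L) = -3
b = 52 (b = Add(Mul(-2, -24), 4) = Add(48, 4) = 52)
Function('w')(D) = Mul(Pow(2, Rational(1, 2)), Pow(D, Rational(1, 2))) (Function('w')(D) = Pow(Mul(2, D), Rational(1, 2)) = Mul(Pow(2, Rational(1, 2)), Pow(D, Rational(1, 2))))
I = Rational(107, 3) (I = Add(3, Mul(Rational(-1, 9), Mul(Add(-3, 52), -6))) = Add(3, Mul(Rational(-1, 9), Mul(49, -6))) = Add(3, Mul(Rational(-1, 9), -294)) = Add(3, Rational(98, 3)) = Rational(107, 3) ≈ 35.667)
Pow(Add(I, Function('w')(-2)), 2) = Pow(Add(Rational(107, 3), Mul(Pow(2, Rational(1, 2)), Pow(-2, Rational(1, 2)))), 2) = Pow(Add(Rational(107, 3), Mul(Pow(2, Rational(1, 2)), Mul(I, Pow(2, Rational(1, 2))))), 2) = Pow(Add(Rational(107, 3), Mul(2, I)), 2)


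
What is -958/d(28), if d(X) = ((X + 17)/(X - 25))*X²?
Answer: -479/5880 ≈ -0.081463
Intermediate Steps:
d(X) = X²*(17 + X)/(-25 + X) (d(X) = ((17 + X)/(-25 + X))*X² = X²*(17 + X)/(-25 + X))
-958/d(28) = -958*(-25 + 28)/(784*(17 + 28)) = -958/(784*45/3) = -958/(784*(⅓)*45) = -958/11760 = -958*1/11760 = -479/5880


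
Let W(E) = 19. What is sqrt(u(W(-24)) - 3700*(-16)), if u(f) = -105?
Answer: sqrt(59095) ≈ 243.09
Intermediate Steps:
sqrt(u(W(-24)) - 3700*(-16)) = sqrt(-105 - 3700*(-16)) = sqrt(-105 + 59200) = sqrt(59095)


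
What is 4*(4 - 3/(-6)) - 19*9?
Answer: -153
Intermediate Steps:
4*(4 - 3/(-6)) - 19*9 = 4*(4 - 3*(-1/6)) - 171 = 4*(4 + 1/2) - 171 = 4*(9/2) - 171 = 18 - 171 = -153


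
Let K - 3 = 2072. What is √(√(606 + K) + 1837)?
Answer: √(1837 + √2681) ≈ 43.460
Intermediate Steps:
K = 2075 (K = 3 + 2072 = 2075)
√(√(606 + K) + 1837) = √(√(606 + 2075) + 1837) = √(√2681 + 1837) = √(1837 + √2681)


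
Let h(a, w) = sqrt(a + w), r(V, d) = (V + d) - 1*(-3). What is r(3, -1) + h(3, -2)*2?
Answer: 7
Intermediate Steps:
r(V, d) = 3 + V + d (r(V, d) = (V + d) + 3 = 3 + V + d)
r(3, -1) + h(3, -2)*2 = (3 + 3 - 1) + sqrt(3 - 2)*2 = 5 + sqrt(1)*2 = 5 + 1*2 = 5 + 2 = 7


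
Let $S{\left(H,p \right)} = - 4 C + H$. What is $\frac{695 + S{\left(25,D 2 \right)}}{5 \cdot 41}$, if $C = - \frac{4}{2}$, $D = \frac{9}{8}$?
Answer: $\frac{728}{205} \approx 3.5512$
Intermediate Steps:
$D = \frac{9}{8}$ ($D = 9 \cdot \frac{1}{8} = \frac{9}{8} \approx 1.125$)
$C = -2$ ($C = \left(-4\right) \frac{1}{2} = -2$)
$S{\left(H,p \right)} = 8 + H$ ($S{\left(H,p \right)} = \left(-4\right) \left(-2\right) + H = 8 + H$)
$\frac{695 + S{\left(25,D 2 \right)}}{5 \cdot 41} = \frac{695 + \left(8 + 25\right)}{5 \cdot 41} = \frac{695 + 33}{205} = 728 \cdot \frac{1}{205} = \frac{728}{205}$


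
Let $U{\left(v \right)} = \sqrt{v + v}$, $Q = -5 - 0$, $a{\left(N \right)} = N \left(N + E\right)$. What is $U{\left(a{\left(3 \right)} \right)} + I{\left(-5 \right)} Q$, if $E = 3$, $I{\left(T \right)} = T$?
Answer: $31$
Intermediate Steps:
$a{\left(N \right)} = N \left(3 + N\right)$ ($a{\left(N \right)} = N \left(N + 3\right) = N \left(3 + N\right)$)
$Q = -5$ ($Q = -5 + 0 = -5$)
$U{\left(v \right)} = \sqrt{2} \sqrt{v}$ ($U{\left(v \right)} = \sqrt{2 v} = \sqrt{2} \sqrt{v}$)
$U{\left(a{\left(3 \right)} \right)} + I{\left(-5 \right)} Q = \sqrt{2} \sqrt{3 \left(3 + 3\right)} - -25 = \sqrt{2} \sqrt{3 \cdot 6} + 25 = \sqrt{2} \sqrt{18} + 25 = \sqrt{2} \cdot 3 \sqrt{2} + 25 = 6 + 25 = 31$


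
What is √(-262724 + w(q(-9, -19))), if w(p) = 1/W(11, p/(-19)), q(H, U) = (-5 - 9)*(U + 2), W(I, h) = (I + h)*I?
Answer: 5*I*√1069402521/319 ≈ 512.57*I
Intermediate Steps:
W(I, h) = I*(I + h)
q(H, U) = -28 - 14*U (q(H, U) = -14*(2 + U) = -28 - 14*U)
w(p) = 1/(121 - 11*p/19) (w(p) = 1/(11*(11 + p/(-19))) = 1/(11*(11 + p*(-1/19))) = 1/(11*(11 - p/19)) = 1/(121 - 11*p/19))
√(-262724 + w(q(-9, -19))) = √(-262724 - 19/(-2299 + 11*(-28 - 14*(-19)))) = √(-262724 - 19/(-2299 + 11*(-28 + 266))) = √(-262724 - 19/(-2299 + 11*238)) = √(-262724 - 19/(-2299 + 2618)) = √(-262724 - 19/319) = √(-83808975/319) = 5*I*√1069402521/319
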